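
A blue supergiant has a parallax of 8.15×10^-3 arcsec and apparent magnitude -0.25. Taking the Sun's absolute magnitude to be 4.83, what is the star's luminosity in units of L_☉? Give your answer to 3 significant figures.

d = 1/p = 1/8.15×10^-3″ = 122.7 pc
M = m − 5 log₁₀ d + 5 = -0.25 − 5·2.0888 + 5 = -5.694
M − M_☉ = -5.694 − 4.83 = -10.524
L/L_☉ = 10^(−0.4 × -10.524) = 16210

L/L_☉ ≈ 16200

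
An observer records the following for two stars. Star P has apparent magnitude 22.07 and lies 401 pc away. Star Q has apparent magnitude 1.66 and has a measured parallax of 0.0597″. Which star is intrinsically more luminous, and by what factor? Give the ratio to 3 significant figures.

Star P: M = m − 5 log₁₀ d + 5 = 22.07 − 5·2.6031 + 5 = 14.054
Star Q: d = 1/p = 1/0.0597″ = 16.75 pc
Star Q: M = m − 5 log₁₀ d + 5 = 1.66 − 5·1.2240 + 5 = 0.540
ΔM = M_P − M_Q = 14.054 − (0.540) = 13.514; smaller M is more luminous → Star Q.
L ratio = 10^(0.4 |ΔM|) = 10^5.406 = 254500

Star Q is more luminous, by a factor of 255000.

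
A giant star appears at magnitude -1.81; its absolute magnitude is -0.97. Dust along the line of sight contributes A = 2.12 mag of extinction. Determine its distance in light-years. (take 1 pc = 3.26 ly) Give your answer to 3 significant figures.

m − M = 5 log₁₀(d/10 pc) + A  ⇒  -1.81 − (-0.97) − 2.12 = 5 log₁₀(d/10)
-2.960 = 5 log₁₀(d/10)
log₁₀ d = (m − M − A)/5 + 1 = 0.4080
d = 10^0.4080 = 2.559 pc
= 8.341 ly

d ≈ 8.34 ly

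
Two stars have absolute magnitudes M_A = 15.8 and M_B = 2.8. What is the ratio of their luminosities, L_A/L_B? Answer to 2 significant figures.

ΔM = M_A − M_B = 13.0
L_A/L_B = 10^(−0.4 ΔM) = 10^-5.200 = 6.310×10^-6

L_A/L_B ≈ 6.3×10^-6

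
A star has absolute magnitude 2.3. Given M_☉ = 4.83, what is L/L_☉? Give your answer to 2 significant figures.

L/L_☉ ≈ 10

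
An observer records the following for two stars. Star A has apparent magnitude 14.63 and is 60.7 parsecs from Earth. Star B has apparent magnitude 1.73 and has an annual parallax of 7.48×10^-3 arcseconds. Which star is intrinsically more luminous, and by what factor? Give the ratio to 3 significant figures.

Star B is more luminous, by a factor of 701000.

Star A: M = m − 5 log₁₀ d + 5 = 14.63 − 5·1.7832 + 5 = 10.714
Star B: d = 1/p = 1/7.48×10^-3″ = 133.7 pc
Star B: M = m − 5 log₁₀ d + 5 = 1.73 − 5·2.1261 + 5 = -3.900
ΔM = M_A − M_B = 10.714 − (-3.900) = 14.615; smaller M is more luminous → Star B.
L ratio = 10^(0.4 |ΔM|) = 10^5.846 = 701200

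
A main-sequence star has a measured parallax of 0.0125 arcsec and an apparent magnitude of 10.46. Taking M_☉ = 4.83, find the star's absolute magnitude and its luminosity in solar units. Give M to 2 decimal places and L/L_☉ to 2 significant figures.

M ≈ 5.94; L/L_☉ ≈ 0.36

d = 1/p = 1/0.0125″ = 80.00 pc
M = m − 5 log₁₀ d + 5 = 10.46 − 5·1.9031 + 5 = 5.945
M − M_☉ = 5.945 − 4.83 = 1.115
L/L_☉ = 10^(−0.4 × 1.115) = 0.3582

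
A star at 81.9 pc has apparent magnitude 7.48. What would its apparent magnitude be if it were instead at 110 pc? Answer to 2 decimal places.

m ≈ 8.12

Flux ∝ 1/d², so Δm = 5 log₁₀(d₂/d₁) = 5 log₁₀(110/81.9) = 0.641
m₂ = m₁ + Δm = 7.48 + (0.641) = 8.121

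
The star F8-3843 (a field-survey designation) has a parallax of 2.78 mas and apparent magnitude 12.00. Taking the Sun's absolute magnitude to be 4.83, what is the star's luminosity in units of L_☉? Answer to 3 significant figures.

d = 1/p = 1000/2.78 mas = 359.7 pc
M = m − 5 log₁₀ d + 5 = 12.00 − 5·2.5560 + 5 = 4.220
M − M_☉ = 4.220 − 4.83 = -0.610
L/L_☉ = 10^(−0.4 × -0.610) = 1.754

L/L_☉ ≈ 1.75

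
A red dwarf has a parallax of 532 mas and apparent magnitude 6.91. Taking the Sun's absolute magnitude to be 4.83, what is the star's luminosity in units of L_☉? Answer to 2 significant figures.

L/L_☉ ≈ 5.2×10^-3

d = 1/p = 1000/532 mas = 1.880 pc
M = m − 5 log₁₀ d + 5 = 6.91 − 5·0.2741 + 5 = 10.540
M − M_☉ = 10.540 − 4.83 = 5.710
L/L_☉ = 10^(−0.4 × 5.710) = 5.202×10^-3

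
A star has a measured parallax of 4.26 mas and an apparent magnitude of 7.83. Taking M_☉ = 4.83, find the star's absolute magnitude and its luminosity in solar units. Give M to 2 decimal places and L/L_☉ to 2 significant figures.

d = 1/p = 1000/4.26 mas = 234.7 pc
M = m − 5 log₁₀ d + 5 = 7.83 − 5·2.3706 + 5 = 0.977
M − M_☉ = 0.977 − 4.83 = -3.853
L/L_☉ = 10^(−0.4 × -3.853) = 34.77

M ≈ 0.98; L/L_☉ ≈ 35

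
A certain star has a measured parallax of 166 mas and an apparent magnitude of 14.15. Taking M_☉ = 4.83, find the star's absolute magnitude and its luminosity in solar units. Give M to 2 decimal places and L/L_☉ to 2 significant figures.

d = 1/p = 1000/166 mas = 6.024 pc
M = m − 5 log₁₀ d + 5 = 14.15 − 5·0.7799 + 5 = 15.251
M − M_☉ = 15.251 − 4.83 = 10.421
L/L_☉ = 10^(−0.4 × 10.421) = 6.789×10^-5

M ≈ 15.25; L/L_☉ ≈ 6.8×10^-5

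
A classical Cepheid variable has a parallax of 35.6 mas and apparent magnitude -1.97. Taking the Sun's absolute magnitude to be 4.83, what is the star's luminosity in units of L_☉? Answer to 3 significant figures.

d = 1/p = 1000/35.6 mas = 28.09 pc
M = m − 5 log₁₀ d + 5 = -1.97 − 5·1.4486 + 5 = -4.213
M − M_☉ = -4.213 − 4.83 = -9.043
L/L_☉ = 10^(−0.4 × -9.043) = 4141

L/L_☉ ≈ 4140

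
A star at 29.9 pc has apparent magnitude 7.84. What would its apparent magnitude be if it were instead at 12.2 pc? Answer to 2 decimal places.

m ≈ 5.89

Flux ∝ 1/d², so Δm = 5 log₁₀(d₂/d₁) = 5 log₁₀(12.2/29.9) = -1.947
m₂ = m₁ + Δm = 7.84 + (-1.947) = 5.893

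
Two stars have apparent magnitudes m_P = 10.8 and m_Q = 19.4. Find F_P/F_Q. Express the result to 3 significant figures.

Magnitude difference = -8.6
Flux ratio = 10^(−0.4 Δm) = 10^(−0.4 × -8.6) = 10^3.440 = 2754

F_P/F_Q ≈ 2750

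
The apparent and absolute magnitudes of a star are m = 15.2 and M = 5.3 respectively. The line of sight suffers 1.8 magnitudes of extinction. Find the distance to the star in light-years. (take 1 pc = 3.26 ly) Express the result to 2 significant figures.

d ≈ 1400 ly

m − M = 5 log₁₀(d/10 pc) + A  ⇒  15.2 − (5.3) − 1.8 = 5 log₁₀(d/10)
8.100 = 5 log₁₀(d/10)
log₁₀ d = (m − M − A)/5 + 1 = 2.6200
d = 10^2.6200 = 416.9 pc
= 1359 ly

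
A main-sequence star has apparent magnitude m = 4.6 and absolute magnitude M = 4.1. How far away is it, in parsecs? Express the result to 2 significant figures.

Distance modulus: m − M = 4.6 − (4.1) = 0.500
m − M = 5 log₁₀ d − 5
log₁₀ d = (m − M)/5 + 1 = 1.1000
d = 10^1.1000 = 12.59 pc

d ≈ 13 pc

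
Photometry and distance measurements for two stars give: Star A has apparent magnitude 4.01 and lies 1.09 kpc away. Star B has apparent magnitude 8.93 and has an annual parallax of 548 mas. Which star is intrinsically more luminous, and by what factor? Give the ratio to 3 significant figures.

Star A is more luminous, by a factor of 3.31×10^7.

Star A: d = 1.09 kpc = 1090 pc
Star A: M = m − 5 log₁₀ d + 5 = 4.01 − 5·3.0374 + 5 = -6.177
Star B: p = 548 mas = 0.548″ → d = 1/p = 1.825 pc
Star B: M = m − 5 log₁₀ d + 5 = 8.93 − 5·0.2612 + 5 = 12.624
ΔM = M_A − M_B = -6.177 − (12.624) = -18.801; smaller M is more luminous → Star A.
L ratio = 10^(0.4 |ΔM|) = 10^7.520 = 3.314×10^7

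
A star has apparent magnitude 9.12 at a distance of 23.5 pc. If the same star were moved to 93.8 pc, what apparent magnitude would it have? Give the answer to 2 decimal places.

Flux ∝ 1/d², so Δm = 5 log₁₀(d₂/d₁) = 5 log₁₀(93.8/23.5) = 3.006
m₂ = m₁ + Δm = 9.12 + (3.006) = 12.126

m ≈ 12.13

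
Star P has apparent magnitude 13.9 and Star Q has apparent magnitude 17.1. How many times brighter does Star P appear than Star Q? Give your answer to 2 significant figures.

19

Magnitude difference = -3.2
Flux ratio = 10^(−0.4 Δm) = 10^(−0.4 × -3.2) = 10^1.280 = 19.05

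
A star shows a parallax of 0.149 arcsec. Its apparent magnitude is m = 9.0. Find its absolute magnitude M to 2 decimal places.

M ≈ 9.87

d = 1/p = 1/0.149″ = 6.711 pc
5 log₁₀(d/10 pc) = 5 log₁₀(6.711) − 5 = -0.866
M = m − 5 log₁₀(d/10) = 9.0 + 0.866 = 9.866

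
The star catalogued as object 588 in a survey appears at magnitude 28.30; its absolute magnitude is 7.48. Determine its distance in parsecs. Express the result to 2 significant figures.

Distance modulus: m − M = 28.30 − (7.48) = 20.820
m − M = 5 log₁₀ d − 5
log₁₀ d = (m − M)/5 + 1 = 5.1640
d = 10^5.1640 = 145900 pc

d ≈ 150000 pc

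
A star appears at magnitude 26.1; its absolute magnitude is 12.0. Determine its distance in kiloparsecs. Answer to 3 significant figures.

Distance modulus: m − M = 26.1 − (12.0) = 14.100
m − M = 5 log₁₀ d − 5
log₁₀ d = (m − M)/5 + 1 = 3.8200
d = 10^3.8200 = 6607 pc
= 6.607 kpc

d ≈ 6.61 kpc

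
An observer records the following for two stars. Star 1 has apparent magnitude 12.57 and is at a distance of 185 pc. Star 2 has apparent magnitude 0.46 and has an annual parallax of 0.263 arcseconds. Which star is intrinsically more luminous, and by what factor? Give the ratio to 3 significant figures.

Star 1: M = m − 5 log₁₀ d + 5 = 12.57 − 5·2.2672 + 5 = 6.234
Star 2: d = 1/p = 1/0.263″ = 3.802 pc
Star 2: M = m − 5 log₁₀ d + 5 = 0.46 − 5·0.5800 + 5 = 2.560
ΔM = M_1 − M_2 = 6.234 − (2.560) = 3.674; smaller M is more luminous → Star 2.
L ratio = 10^(0.4 |ΔM|) = 10^1.470 = 29.49

Star 2 is more luminous, by a factor of 29.5.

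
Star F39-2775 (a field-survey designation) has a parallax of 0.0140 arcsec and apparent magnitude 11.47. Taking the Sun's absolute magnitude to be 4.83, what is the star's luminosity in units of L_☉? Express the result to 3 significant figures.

L/L_☉ ≈ 0.113

d = 1/p = 1/0.0140″ = 71.43 pc
M = m − 5 log₁₀ d + 5 = 11.47 − 5·1.8539 + 5 = 7.201
M − M_☉ = 7.201 − 4.83 = 2.371
L/L_☉ = 10^(−0.4 × 2.371) = 0.1127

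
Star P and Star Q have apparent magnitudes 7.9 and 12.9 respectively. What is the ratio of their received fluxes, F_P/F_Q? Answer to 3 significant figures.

Δm = 7.9 − (12.9) = -5.0
Flux ratio = 10^(−0.4 Δm) = 10^(−0.4 × -5.0) = 10^2.000 = 100.0

F_P/F_Q ≈ 100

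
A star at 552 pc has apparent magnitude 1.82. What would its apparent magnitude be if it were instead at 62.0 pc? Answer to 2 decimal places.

Flux ∝ 1/d², so Δm = 5 log₁₀(d₂/d₁) = 5 log₁₀(62.0/552) = -4.748
m₂ = m₁ + Δm = 1.82 + (-4.748) = -2.928

m ≈ -2.93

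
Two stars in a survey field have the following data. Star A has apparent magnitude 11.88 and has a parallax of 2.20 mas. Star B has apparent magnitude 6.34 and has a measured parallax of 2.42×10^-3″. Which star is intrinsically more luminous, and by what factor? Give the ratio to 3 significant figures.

Star B is more luminous, by a factor of 136.

Star A: p = 2.20 mas = 2.20×10^-3″ → d = 1/p = 454.5 pc
Star A: M = m − 5 log₁₀ d + 5 = 11.88 − 5·2.6576 + 5 = 3.592
Star B: d = 1/p = 1/2.42×10^-3″ = 413.2 pc
Star B: M = m − 5 log₁₀ d + 5 = 6.34 − 5·2.6162 + 5 = -1.741
ΔM = M_A − M_B = 3.592 − (-1.741) = 5.333; smaller M is more luminous → Star B.
L ratio = 10^(0.4 |ΔM|) = 10^2.133 = 135.9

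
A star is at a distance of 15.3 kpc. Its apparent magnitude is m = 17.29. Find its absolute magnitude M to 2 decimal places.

M ≈ 1.37

d = 15.3 kpc = 15300 pc
5 log₁₀(d/10 pc) = 5 log₁₀(15300) − 5 = 15.923
M = m − 5 log₁₀(d/10) = 17.29 − 15.923 = 1.367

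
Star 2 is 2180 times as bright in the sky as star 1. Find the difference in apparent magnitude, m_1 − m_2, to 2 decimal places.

Pogson: Δm = −2.5 log₁₀(ratio) = −2.5 log₁₀(2180) = −2.5 × 3.3385 = -8.346
Star 2 is brighter so has the smaller magnitude: m_1 − m_2 is positive.

m_1 − m_2 ≈ 8.35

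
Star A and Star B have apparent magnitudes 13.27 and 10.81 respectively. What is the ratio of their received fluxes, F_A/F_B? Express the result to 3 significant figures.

F_A/F_B ≈ 0.104

Δm = 13.27 − (10.81) = 2.46
Flux ratio = 10^(−0.4 Δm) = 10^(−0.4 × 2.46) = 10^-0.984 = 0.1038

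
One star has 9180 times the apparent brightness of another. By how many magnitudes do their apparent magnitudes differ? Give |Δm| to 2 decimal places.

Pogson: Δm = −2.5 log₁₀(ratio) = −2.5 log₁₀(9180) = −2.5 × 3.9628 = -9.907

|Δm| ≈ 9.91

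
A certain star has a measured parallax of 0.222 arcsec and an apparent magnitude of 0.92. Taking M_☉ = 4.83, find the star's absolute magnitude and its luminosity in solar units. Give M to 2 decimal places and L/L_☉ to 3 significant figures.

M ≈ 2.65; L/L_☉ ≈ 7.44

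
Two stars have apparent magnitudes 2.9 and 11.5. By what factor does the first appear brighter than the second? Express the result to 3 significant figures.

2750

Δm = 2.9 − (11.5) = -8.6
Flux ratio = 10^(−0.4 Δm) = 10^(−0.4 × -8.6) = 10^3.440 = 2754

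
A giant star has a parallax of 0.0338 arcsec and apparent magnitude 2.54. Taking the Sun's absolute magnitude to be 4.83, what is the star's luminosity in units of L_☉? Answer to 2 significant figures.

d = 1/p = 1/0.0338″ = 29.59 pc
M = m − 5 log₁₀ d + 5 = 2.54 − 5·1.4711 + 5 = 0.185
M − M_☉ = 0.185 − 4.83 = -4.645
L/L_☉ = 10^(−0.4 × -4.645) = 72.14

L/L_☉ ≈ 72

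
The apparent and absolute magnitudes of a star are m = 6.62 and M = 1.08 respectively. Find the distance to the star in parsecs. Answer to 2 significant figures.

d ≈ 130 pc

Distance modulus: m − M = 6.62 − (1.08) = 5.540
m − M = 5 log₁₀ d − 5
log₁₀ d = (m − M)/5 + 1 = 2.1080
d = 10^2.1080 = 128.2 pc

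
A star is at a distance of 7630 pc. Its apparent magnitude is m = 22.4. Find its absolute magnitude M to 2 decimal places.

M ≈ 7.99

5 log₁₀(d/10 pc) = 5 log₁₀(7630) − 5 = 14.413
M = m − 5 log₁₀(d/10) = 22.4 − 14.413 = 7.987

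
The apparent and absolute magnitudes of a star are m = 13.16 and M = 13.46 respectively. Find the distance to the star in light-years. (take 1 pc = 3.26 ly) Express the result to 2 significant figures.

d ≈ 28 ly

μ = m − M = -0.300
m − M = 5 log₁₀ d − 5
log₁₀ d = (m − M)/5 + 1 = 0.9400
d = 10^0.9400 = 8.710 pc
= 28.39 ly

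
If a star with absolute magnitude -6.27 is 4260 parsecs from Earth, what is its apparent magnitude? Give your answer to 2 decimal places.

m = M + 5 log₁₀ d − 5 = -6.27 + 5·3.6294 − 5 = 6.877

m ≈ 6.88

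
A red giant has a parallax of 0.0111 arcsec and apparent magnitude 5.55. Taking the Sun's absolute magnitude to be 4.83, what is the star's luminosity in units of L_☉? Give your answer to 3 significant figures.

d = 1/p = 1/0.0111″ = 90.09 pc
M = m − 5 log₁₀ d + 5 = 5.55 − 5·1.9547 + 5 = 0.777
M − M_☉ = 0.777 − 4.83 = -4.053
L/L_☉ = 10^(−0.4 × -4.053) = 41.82

L/L_☉ ≈ 41.8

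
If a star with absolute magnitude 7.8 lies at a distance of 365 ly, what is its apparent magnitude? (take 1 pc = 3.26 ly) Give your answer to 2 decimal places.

m ≈ 13.05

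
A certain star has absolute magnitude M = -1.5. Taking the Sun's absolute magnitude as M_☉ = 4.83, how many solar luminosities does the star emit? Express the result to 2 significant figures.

L/L_☉ ≈ 340

M − M_☉ = -1.5 − 4.83 = -6.330
L/L_☉ = 10^(−0.4 (M − M_☉)) = 10^2.532 = 340.4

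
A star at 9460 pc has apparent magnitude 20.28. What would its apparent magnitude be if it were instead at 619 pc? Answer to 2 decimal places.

m ≈ 14.36

Flux ∝ 1/d², so Δm = 5 log₁₀(d₂/d₁) = 5 log₁₀(619/9460) = -5.921
m₂ = m₁ + Δm = 20.28 + (-5.921) = 14.359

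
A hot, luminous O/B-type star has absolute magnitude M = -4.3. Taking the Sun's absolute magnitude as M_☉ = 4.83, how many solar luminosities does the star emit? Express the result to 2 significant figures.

L/L_☉ ≈ 4500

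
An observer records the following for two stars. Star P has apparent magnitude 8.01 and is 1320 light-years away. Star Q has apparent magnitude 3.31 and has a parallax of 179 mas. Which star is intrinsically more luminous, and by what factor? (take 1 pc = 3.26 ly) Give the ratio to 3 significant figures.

Star P is more luminous, by a factor of 69.2.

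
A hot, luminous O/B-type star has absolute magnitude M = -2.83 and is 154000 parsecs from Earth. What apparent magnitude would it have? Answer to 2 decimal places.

m = M + 5 log₁₀ d − 5 = -2.83 + 5·5.1875 − 5 = 18.108

m ≈ 18.11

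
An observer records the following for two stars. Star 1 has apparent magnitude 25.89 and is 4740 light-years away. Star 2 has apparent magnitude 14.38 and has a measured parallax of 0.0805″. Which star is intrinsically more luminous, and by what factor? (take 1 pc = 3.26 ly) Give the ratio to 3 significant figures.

Star 2 is more luminous, by a factor of 2.93.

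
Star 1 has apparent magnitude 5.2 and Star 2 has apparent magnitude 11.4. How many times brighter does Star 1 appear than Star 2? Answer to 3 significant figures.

Δm = 5.2 − (11.4) = -6.2
Flux ratio = 10^(−0.4 Δm) = 10^(−0.4 × -6.2) = 10^2.480 = 302.0

302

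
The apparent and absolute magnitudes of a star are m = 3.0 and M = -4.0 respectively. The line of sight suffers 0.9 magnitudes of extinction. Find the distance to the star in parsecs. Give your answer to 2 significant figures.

d ≈ 170 pc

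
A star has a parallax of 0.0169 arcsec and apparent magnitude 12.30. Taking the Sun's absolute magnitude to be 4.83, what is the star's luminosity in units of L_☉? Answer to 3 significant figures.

L/L_☉ ≈ 0.0360

d = 1/p = 1/0.0169″ = 59.17 pc
M = m − 5 log₁₀ d + 5 = 12.30 − 5·1.7721 + 5 = 8.439
M − M_☉ = 8.439 − 4.83 = 3.609
L/L_☉ = 10^(−0.4 × 3.609) = 0.03599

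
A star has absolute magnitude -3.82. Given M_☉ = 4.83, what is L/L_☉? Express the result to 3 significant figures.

L/L_☉ ≈ 2880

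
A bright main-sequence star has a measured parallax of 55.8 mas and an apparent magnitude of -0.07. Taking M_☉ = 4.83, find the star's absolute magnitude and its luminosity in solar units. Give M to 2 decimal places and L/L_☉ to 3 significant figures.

M ≈ -1.34; L/L_☉ ≈ 293

d = 1/p = 1000/55.8 mas = 17.92 pc
M = m − 5 log₁₀ d + 5 = -0.07 − 5·1.2534 + 5 = -1.337
M − M_☉ = -1.337 − 4.83 = -6.167
L/L_☉ = 10^(−0.4 × -6.167) = 292.9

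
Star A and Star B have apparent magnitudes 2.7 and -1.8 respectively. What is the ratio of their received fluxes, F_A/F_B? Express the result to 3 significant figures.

F_A/F_B ≈ 0.0158

Magnitude difference = 4.5
Flux ratio = 10^(−0.4 Δm) = 10^(−0.4 × 4.5) = 10^-1.800 = 0.01585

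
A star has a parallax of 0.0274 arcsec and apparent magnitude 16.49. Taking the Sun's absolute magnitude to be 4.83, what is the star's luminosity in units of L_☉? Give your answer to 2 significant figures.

d = 1/p = 1/0.0274″ = 36.50 pc
M = m − 5 log₁₀ d + 5 = 16.49 − 5·1.5622 + 5 = 13.679
M − M_☉ = 13.679 − 4.83 = 8.849
L/L_☉ = 10^(−0.4 × 8.849) = 2.887×10^-4

L/L_☉ ≈ 2.9×10^-4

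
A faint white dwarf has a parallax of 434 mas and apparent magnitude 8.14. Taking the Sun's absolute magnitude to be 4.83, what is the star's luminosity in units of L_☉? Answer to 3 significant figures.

d = 1/p = 1000/434 mas = 2.304 pc
M = m − 5 log₁₀ d + 5 = 8.14 − 5·0.3625 + 5 = 11.327
M − M_☉ = 11.327 − 4.83 = 6.497
L/L_☉ = 10^(−0.4 × 6.497) = 2.518×10^-3

L/L_☉ ≈ 2.52×10^-3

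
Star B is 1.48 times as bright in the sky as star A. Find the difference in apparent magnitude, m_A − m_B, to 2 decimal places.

m_A − m_B ≈ 0.43

Pogson: Δm = −2.5 log₁₀(ratio) = −2.5 log₁₀(1.48) = −2.5 × 0.1703 = -0.426
Star B is brighter so has the smaller magnitude: m_A − m_B is positive.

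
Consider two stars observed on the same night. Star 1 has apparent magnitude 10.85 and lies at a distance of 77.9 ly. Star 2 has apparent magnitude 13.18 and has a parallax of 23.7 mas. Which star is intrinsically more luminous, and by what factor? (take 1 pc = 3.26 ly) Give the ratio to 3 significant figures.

Star 1: d = 77.9 ly / 3.26 = 23.90 pc
Star 1: M = m − 5 log₁₀ d + 5 = 10.85 − 5·1.3783 + 5 = 8.958
Star 2: p = 23.7 mas = 0.0237″ → d = 1/p = 42.19 pc
Star 2: M = m − 5 log₁₀ d + 5 = 13.18 − 5·1.6253 + 5 = 10.054
ΔM = M_1 − M_2 = 8.958 − (10.054) = -1.095; smaller M is more luminous → Star 1.
L ratio = 10^(0.4 |ΔM|) = 10^0.438 = 2.742

Star 1 is more luminous, by a factor of 2.74.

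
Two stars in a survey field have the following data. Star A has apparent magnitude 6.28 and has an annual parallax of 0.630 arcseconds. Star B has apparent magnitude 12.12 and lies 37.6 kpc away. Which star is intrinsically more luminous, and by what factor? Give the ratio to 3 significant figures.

Star A: d = 1/p = 1/0.630″ = 1.587 pc
Star A: M = m − 5 log₁₀ d + 5 = 6.28 − 5·0.2007 + 5 = 10.277
Star B: d = 37.6 kpc = 37600 pc
Star B: M = m − 5 log₁₀ d + 5 = 12.12 − 5·4.5752 + 5 = -5.756
ΔM = M_A − M_B = 10.277 − (-5.756) = 16.033; smaller M is more luminous → Star B.
L ratio = 10^(0.4 |ΔM|) = 10^6.413 = 2.589×10^6

Star B is more luminous, by a factor of 2.59×10^6.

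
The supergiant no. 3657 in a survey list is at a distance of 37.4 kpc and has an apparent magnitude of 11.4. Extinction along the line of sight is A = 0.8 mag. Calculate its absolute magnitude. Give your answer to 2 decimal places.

M ≈ -7.26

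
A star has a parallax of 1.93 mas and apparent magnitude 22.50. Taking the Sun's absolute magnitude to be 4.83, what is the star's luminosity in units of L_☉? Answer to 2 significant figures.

d = 1/p = 1000/1.93 mas = 518.1 pc
M = m − 5 log₁₀ d + 5 = 22.50 − 5·2.7144 + 5 = 13.928
M − M_☉ = 13.928 − 4.83 = 9.098
L/L_☉ = 10^(−0.4 × 9.098) = 2.296×10^-4

L/L_☉ ≈ 2.3×10^-4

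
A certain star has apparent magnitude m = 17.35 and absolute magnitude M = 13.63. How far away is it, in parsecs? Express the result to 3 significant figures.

d ≈ 55.5 pc

Distance modulus: m − M = 17.35 − (13.63) = 3.720
m − M = 5 log₁₀ d − 5
log₁₀ d = (m − M)/5 + 1 = 1.7440
d = 10^1.7440 = 55.46 pc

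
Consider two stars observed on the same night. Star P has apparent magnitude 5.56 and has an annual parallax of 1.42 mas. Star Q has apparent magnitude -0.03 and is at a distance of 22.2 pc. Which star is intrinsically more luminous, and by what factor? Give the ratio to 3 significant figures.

Star P is more luminous, by a factor of 5.84.

Star P: p = 1.42 mas = 1.42×10^-3″ → d = 1/p = 704.2 pc
Star P: M = m − 5 log₁₀ d + 5 = 5.56 − 5·2.8477 + 5 = -3.679
Star Q: M = m − 5 log₁₀ d + 5 = -0.03 − 5·1.3464 + 5 = -1.762
ΔM = M_P − M_Q = -3.679 − (-1.762) = -1.917; smaller M is more luminous → Star P.
L ratio = 10^(0.4 |ΔM|) = 10^0.767 = 5.844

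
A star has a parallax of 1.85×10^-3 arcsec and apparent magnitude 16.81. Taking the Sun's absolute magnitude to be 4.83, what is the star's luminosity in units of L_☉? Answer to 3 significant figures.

L/L_☉ ≈ 0.0472

d = 1/p = 1/1.85×10^-3″ = 540.5 pc
M = m − 5 log₁₀ d + 5 = 16.81 − 5·2.7328 + 5 = 8.146
M − M_☉ = 8.146 − 4.83 = 3.316
L/L_☉ = 10^(−0.4 × 3.316) = 0.04717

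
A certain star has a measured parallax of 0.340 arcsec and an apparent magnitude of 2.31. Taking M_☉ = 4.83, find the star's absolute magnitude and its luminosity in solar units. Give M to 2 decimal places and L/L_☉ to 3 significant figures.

d = 1/p = 1/0.340″ = 2.941 pc
M = m − 5 log₁₀ d + 5 = 2.31 − 5·0.4685 + 5 = 4.967
M − M_☉ = 4.967 − 4.83 = 0.137
L/L_☉ = 10^(−0.4 × 0.137) = 0.8811

M ≈ 4.97; L/L_☉ ≈ 0.881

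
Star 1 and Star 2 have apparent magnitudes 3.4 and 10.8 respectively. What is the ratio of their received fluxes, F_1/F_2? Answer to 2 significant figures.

F_1/F_2 ≈ 910

Magnitude difference = -7.4
Flux ratio = 10^(−0.4 Δm) = 10^(−0.4 × -7.4) = 10^2.960 = 912.0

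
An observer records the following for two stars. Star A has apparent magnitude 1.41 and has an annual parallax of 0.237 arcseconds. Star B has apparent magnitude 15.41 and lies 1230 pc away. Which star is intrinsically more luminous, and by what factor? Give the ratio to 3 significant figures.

Star A is more luminous, by a factor of 4.68.

Star A: d = 1/p = 1/0.237″ = 4.219 pc
Star A: M = m − 5 log₁₀ d + 5 = 1.41 − 5·0.6253 + 5 = 3.284
Star B: M = m − 5 log₁₀ d + 5 = 15.41 − 5·3.0899 + 5 = 4.960
ΔM = M_A − M_B = 3.284 − (4.960) = -1.677; smaller M is more luminous → Star A.
L ratio = 10^(0.4 |ΔM|) = 10^0.671 = 4.685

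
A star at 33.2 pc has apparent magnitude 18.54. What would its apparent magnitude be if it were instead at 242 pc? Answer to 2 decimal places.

Flux ∝ 1/d², so Δm = 5 log₁₀(d₂/d₁) = 5 log₁₀(242/33.2) = 4.313
m₂ = m₁ + Δm = 18.54 + (4.313) = 22.853

m ≈ 22.85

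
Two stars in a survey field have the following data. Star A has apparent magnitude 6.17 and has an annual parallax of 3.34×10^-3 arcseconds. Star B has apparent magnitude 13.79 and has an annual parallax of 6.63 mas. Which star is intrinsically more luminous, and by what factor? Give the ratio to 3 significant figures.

Star A: d = 1/p = 1/3.34×10^-3″ = 299.4 pc
Star A: M = m − 5 log₁₀ d + 5 = 6.17 − 5·2.4763 + 5 = -1.211
Star B: p = 6.63 mas = 6.63×10^-3″ → d = 1/p = 150.8 pc
Star B: M = m − 5 log₁₀ d + 5 = 13.79 − 5·2.1785 + 5 = 7.898
ΔM = M_A − M_B = -1.211 − (7.898) = -9.109; smaller M is more luminous → Star A.
L ratio = 10^(0.4 |ΔM|) = 10^3.644 = 4401

Star A is more luminous, by a factor of 4400.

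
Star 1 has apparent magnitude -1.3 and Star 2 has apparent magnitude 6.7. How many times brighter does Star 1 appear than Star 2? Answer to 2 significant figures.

1600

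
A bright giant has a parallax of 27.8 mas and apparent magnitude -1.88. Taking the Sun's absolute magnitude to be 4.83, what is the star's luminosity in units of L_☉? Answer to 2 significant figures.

d = 1/p = 1000/27.8 mas = 35.97 pc
M = m − 5 log₁₀ d + 5 = -1.88 − 5·1.5560 + 5 = -4.660
M − M_☉ = -4.660 − 4.83 = -9.490
L/L_☉ = 10^(−0.4 × -9.490) = 6250

L/L_☉ ≈ 6300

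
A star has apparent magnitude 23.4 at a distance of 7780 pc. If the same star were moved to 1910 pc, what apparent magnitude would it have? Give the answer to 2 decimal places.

m ≈ 20.35

Flux ∝ 1/d², so Δm = 5 log₁₀(d₂/d₁) = 5 log₁₀(1910/7780) = -3.050
m₂ = m₁ + Δm = 23.4 + (-3.050) = 20.350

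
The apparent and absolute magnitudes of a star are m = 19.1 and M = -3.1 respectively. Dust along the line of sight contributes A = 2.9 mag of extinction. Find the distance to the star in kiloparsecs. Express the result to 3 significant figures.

m − M = 5 log₁₀(d/10 pc) + A  ⇒  19.1 − (-3.1) − 2.9 = 5 log₁₀(d/10)
19.300 = 5 log₁₀(d/10)
log₁₀ d = (m − M − A)/5 + 1 = 4.8600
d = 10^4.8600 = 72440 pc
= 72.44 kpc

d ≈ 72.4 kpc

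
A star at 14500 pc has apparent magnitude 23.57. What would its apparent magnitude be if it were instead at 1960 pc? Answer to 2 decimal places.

m ≈ 19.22

Flux ∝ 1/d², so Δm = 5 log₁₀(d₂/d₁) = 5 log₁₀(1960/14500) = -4.346
m₂ = m₁ + Δm = 23.57 + (-4.346) = 19.224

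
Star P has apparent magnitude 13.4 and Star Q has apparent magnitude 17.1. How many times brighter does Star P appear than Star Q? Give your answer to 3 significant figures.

30.2

Δm = 13.4 − (17.1) = -3.7
Flux ratio = 10^(−0.4 Δm) = 10^(−0.4 × -3.7) = 10^1.480 = 30.20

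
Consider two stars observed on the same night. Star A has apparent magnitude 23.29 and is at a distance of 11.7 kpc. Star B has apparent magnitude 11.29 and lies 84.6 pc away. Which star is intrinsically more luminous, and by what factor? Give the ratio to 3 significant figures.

Star B is more luminous, by a factor of 3.30.

Star A: d = 11.7 kpc = 11700 pc
Star A: M = m − 5 log₁₀ d + 5 = 23.29 − 5·4.0682 + 5 = 7.949
Star B: M = m − 5 log₁₀ d + 5 = 11.29 − 5·1.9274 + 5 = 6.653
ΔM = M_A − M_B = 7.949 − (6.653) = 1.296; smaller M is more luminous → Star B.
L ratio = 10^(0.4 |ΔM|) = 10^0.518 = 3.299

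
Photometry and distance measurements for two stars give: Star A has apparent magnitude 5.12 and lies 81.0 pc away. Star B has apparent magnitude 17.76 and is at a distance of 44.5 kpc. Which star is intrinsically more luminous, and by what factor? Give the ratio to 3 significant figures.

Star B is more luminous, by a factor of 2.65.

Star A: M = m − 5 log₁₀ d + 5 = 5.12 − 5·1.9085 + 5 = 0.578
Star B: d = 44.5 kpc = 44500 pc
Star B: M = m − 5 log₁₀ d + 5 = 17.76 − 5·4.6484 + 5 = -0.482
ΔM = M_A − M_B = 0.578 − (-0.482) = 1.059; smaller M is more luminous → Star B.
L ratio = 10^(0.4 |ΔM|) = 10^0.424 = 2.653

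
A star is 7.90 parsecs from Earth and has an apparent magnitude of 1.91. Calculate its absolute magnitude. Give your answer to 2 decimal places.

5 log₁₀(d/10 pc) = 5 log₁₀(7.900) − 5 = -0.512
M = m − 5 log₁₀(d/10) = 1.91 + 0.512 = 2.422

M ≈ 2.42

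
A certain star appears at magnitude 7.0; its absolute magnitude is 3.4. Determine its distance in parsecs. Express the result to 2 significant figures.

μ = m − M = 3.600
m − M = 5 log₁₀ d − 5
log₁₀ d = (m − M)/5 + 1 = 1.7200
d = 10^1.7200 = 52.48 pc

d ≈ 52 pc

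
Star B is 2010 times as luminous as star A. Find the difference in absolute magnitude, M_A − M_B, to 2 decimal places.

M_A − M_B ≈ 8.26

Pogson: ΔM = −2.5 log₁₀(ratio) = −2.5 log₁₀(2010) = −2.5 × 3.3032 = -8.258
Star B is brighter so has the smaller magnitude: M_A − M_B is positive.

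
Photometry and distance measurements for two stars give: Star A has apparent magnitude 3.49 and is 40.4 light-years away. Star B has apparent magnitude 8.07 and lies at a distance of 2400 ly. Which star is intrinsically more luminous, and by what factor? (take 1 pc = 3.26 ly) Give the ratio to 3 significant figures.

Star A: d = 40.4 ly / 3.26 = 12.39 pc
Star A: M = m − 5 log₁₀ d + 5 = 3.49 − 5·1.0932 + 5 = 3.024
Star B: d = 2400 ly / 3.26 = 736.2 pc
Star B: M = m − 5 log₁₀ d + 5 = 8.07 − 5·2.8670 + 5 = -1.265
ΔM = M_A − M_B = 3.024 − (-1.265) = 4.289; smaller M is more luminous → Star B.
L ratio = 10^(0.4 |ΔM|) = 10^1.716 = 51.96

Star B is more luminous, by a factor of 52.0.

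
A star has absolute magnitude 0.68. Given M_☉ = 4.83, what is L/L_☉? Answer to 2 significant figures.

M − M_☉ = 0.68 − 4.83 = -4.150
L/L_☉ = 10^(−0.4 (M − M_☉)) = 10^1.660 = 45.71

L/L_☉ ≈ 46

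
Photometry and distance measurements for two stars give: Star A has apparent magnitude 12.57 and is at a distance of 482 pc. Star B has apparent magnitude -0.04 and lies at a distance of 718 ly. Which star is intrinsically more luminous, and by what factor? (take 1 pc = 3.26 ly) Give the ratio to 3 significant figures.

Star B is more luminous, by a factor of 23100.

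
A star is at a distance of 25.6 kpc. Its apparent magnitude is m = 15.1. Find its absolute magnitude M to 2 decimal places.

d = 25.6 kpc = 25600 pc
5 log₁₀(d/10 pc) = 5 log₁₀(25600) − 5 = 17.041
M = m − 5 log₁₀(d/10) = 15.1 − 17.041 = -1.941

M ≈ -1.94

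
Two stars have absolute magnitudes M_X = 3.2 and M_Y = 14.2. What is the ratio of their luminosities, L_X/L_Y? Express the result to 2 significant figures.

ΔM = M_X − M_Y = -11.0
L_X/L_Y = 10^(−0.4 ΔM) = 10^4.400 = 25120

L_X/L_Y ≈ 25000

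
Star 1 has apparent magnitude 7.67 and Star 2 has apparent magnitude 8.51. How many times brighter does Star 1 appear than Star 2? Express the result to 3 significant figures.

Magnitude difference = -0.84
Flux ratio = 10^(−0.4 Δm) = 10^(−0.4 × -0.84) = 10^0.336 = 2.168

2.17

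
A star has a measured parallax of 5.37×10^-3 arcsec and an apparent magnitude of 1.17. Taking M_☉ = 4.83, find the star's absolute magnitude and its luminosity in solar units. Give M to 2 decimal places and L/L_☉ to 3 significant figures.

M ≈ -5.18; L/L_☉ ≈ 10100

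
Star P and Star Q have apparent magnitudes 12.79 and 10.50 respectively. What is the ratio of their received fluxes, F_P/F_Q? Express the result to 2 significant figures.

F_P/F_Q ≈ 0.12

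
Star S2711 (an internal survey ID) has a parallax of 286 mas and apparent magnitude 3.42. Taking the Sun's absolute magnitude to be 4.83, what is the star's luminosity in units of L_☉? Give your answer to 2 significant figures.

L/L_☉ ≈ 0.45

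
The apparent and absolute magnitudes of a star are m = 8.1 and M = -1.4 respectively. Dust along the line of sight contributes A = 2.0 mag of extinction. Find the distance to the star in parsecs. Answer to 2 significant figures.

m − M = 5 log₁₀(d/10 pc) + A  ⇒  8.1 − (-1.4) − 2.0 = 5 log₁₀(d/10)
7.500 = 5 log₁₀(d/10)
log₁₀ d = (m − M − A)/5 + 1 = 2.5000
d = 10^2.5000 = 316.2 pc

d ≈ 320 pc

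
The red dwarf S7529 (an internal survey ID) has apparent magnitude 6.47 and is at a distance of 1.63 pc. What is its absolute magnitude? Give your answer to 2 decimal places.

5 log₁₀(d/10 pc) = 5 log₁₀(1.630) − 5 = -3.939
M = m − 5 log₁₀(d/10) = 6.47 + 3.939 = 10.409

M ≈ 10.41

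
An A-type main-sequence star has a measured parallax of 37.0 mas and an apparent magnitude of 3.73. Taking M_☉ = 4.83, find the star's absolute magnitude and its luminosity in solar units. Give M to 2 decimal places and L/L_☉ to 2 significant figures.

M ≈ 1.57; L/L_☉ ≈ 20

d = 1/p = 1000/37.0 mas = 27.03 pc
M = m − 5 log₁₀ d + 5 = 3.73 − 5·1.4318 + 5 = 1.571
M − M_☉ = 1.571 − 4.83 = -3.259
L/L_☉ = 10^(−0.4 × -3.259) = 20.12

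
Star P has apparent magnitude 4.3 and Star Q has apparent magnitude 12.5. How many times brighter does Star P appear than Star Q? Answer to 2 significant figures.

1900

Δm = 4.3 − (12.5) = -8.2
Flux ratio = 10^(−0.4 Δm) = 10^(−0.4 × -8.2) = 10^3.280 = 1905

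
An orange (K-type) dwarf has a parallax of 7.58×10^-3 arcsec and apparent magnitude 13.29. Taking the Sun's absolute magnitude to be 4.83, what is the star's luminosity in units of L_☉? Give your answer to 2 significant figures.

d = 1/p = 1/7.58×10^-3″ = 131.9 pc
M = m − 5 log₁₀ d + 5 = 13.29 − 5·2.1203 + 5 = 7.688
M − M_☉ = 7.688 − 4.83 = 2.858
L/L_☉ = 10^(−0.4 × 2.858) = 0.07189

L/L_☉ ≈ 0.072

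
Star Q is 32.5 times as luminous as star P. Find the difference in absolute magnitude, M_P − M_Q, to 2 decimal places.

M_P − M_Q ≈ 3.78

Pogson: ΔM = −2.5 log₁₀(ratio) = −2.5 log₁₀(32.5) = −2.5 × 1.5119 = -3.780
Star Q is brighter so has the smaller magnitude: M_P − M_Q is positive.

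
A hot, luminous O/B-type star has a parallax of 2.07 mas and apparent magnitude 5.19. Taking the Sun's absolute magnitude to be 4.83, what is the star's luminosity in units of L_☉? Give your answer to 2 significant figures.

L/L_☉ ≈ 1700

d = 1/p = 1000/2.07 mas = 483.1 pc
M = m − 5 log₁₀ d + 5 = 5.19 − 5·2.6840 + 5 = -3.230
M − M_☉ = -3.230 − 4.83 = -8.060
L/L_☉ = 10^(−0.4 × -8.060) = 1675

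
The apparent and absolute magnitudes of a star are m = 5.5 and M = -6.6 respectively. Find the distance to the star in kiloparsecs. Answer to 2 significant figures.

d ≈ 2.6 kpc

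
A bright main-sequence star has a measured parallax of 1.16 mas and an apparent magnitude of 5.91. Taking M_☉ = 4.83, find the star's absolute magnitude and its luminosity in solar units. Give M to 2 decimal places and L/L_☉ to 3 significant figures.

M ≈ -3.77; L/L_☉ ≈ 2750

d = 1/p = 1000/1.16 mas = 862.1 pc
M = m − 5 log₁₀ d + 5 = 5.91 − 5·2.9355 + 5 = -3.768
M − M_☉ = -3.768 − 4.83 = -8.598
L/L_☉ = 10^(−0.4 × -8.598) = 2748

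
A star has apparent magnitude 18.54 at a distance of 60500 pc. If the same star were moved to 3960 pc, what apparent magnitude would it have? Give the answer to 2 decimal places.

Flux ∝ 1/d², so Δm = 5 log₁₀(d₂/d₁) = 5 log₁₀(3960/60500) = -5.920
m₂ = m₁ + Δm = 18.54 + (-5.920) = 12.620

m ≈ 12.62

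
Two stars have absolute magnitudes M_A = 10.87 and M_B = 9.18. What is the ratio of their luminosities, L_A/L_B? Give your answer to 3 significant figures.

L_A/L_B ≈ 0.211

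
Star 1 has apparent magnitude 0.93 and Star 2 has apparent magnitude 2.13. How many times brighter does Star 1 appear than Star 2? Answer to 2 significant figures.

3.0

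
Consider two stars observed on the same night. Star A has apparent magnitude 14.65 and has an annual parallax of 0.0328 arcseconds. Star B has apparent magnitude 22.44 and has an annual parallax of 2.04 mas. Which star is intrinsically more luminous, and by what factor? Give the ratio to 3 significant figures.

Star A is more luminous, by a factor of 5.05.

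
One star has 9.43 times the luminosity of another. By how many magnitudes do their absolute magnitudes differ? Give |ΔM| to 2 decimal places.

|ΔM| ≈ 2.44

Pogson: ΔM = −2.5 log₁₀(ratio) = −2.5 log₁₀(9.43) = −2.5 × 0.9745 = -2.436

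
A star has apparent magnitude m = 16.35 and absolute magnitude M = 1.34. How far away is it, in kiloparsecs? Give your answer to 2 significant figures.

Distance modulus: m − M = 16.35 − (1.34) = 15.010
m − M = 5 log₁₀ d − 5
log₁₀ d = (m − M)/5 + 1 = 4.0020
d = 10^4.0020 = 10050 pc
= 10.05 kpc

d ≈ 10 kpc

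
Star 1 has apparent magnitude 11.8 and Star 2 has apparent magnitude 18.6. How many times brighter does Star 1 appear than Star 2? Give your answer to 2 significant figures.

520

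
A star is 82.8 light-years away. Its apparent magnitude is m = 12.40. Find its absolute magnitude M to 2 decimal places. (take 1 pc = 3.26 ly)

d = 82.8 ly / 3.26 = 25.40 pc
5 log₁₀(d/10 pc) = 5 log₁₀(25.40) − 5 = 2.024
M = m − 5 log₁₀(d/10) = 12.40 − 2.024 = 10.376

M ≈ 10.38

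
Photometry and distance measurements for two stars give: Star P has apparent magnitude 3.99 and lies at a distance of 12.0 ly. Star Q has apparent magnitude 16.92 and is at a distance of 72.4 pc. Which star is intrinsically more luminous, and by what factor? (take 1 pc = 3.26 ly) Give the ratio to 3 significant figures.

Star P is more luminous, by a factor of 384.

Star P: d = 12.0 ly / 3.26 = 3.681 pc
Star P: M = m − 5 log₁₀ d + 5 = 3.99 − 5·0.5660 + 5 = 6.160
Star Q: M = m − 5 log₁₀ d + 5 = 16.92 − 5·1.8597 + 5 = 12.621
ΔM = M_P − M_Q = 6.160 − (12.621) = -6.461; smaller M is more luminous → Star P.
L ratio = 10^(0.4 |ΔM|) = 10^2.584 = 384.1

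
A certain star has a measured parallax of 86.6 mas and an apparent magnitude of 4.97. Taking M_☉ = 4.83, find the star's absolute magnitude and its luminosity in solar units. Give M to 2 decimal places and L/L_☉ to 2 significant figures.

d = 1/p = 1000/86.6 mas = 11.55 pc
M = m − 5 log₁₀ d + 5 = 4.97 − 5·1.0625 + 5 = 4.658
M − M_☉ = 4.658 − 4.83 = -0.172
L/L_☉ = 10^(−0.4 × -0.172) = 1.172

M ≈ 4.66; L/L_☉ ≈ 1.2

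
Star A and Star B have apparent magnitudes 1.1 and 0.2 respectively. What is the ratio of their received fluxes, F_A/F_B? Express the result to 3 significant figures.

F_A/F_B ≈ 0.437

Magnitude difference = 0.9
Flux ratio = 10^(−0.4 Δm) = 10^(−0.4 × 0.9) = 10^-0.360 = 0.4365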